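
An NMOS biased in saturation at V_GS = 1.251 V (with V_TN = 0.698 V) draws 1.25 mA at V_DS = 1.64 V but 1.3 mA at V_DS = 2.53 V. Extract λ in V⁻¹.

With V_GS fixed, I_D ∝ (1 + λ V_DS) in saturation, so I_D2/I_D1 = (1 + λ V_DS2)/(1 + λ V_DS1).
1.3/1.25 = 1.04 = (1 + 2.53 λ)/(1 + 1.64 λ).
Solving: λ (I_D1 V_DS2 − I_D2 V_DS1) = I_D2 − I_D1, so λ = (1.3 − 1.25) / (1.25 × 2.53 − 1.3 × 1.64) = 0.05 / 1.03 = 0.0485 V⁻¹.

λ = 0.0485 V⁻¹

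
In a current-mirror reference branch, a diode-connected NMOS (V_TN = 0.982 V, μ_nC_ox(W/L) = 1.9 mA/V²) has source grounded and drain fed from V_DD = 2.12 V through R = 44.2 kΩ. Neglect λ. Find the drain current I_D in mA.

I_D = 0.0223 mA

With gate tied to drain, V_GS = V_DS ≥ V_GS − V_TN, so the device is in saturation.
KCL at the drain: ½ k_n (V_GS − V_TN)² = (V_DD − V_GS)/R.
Let x = V_GS − 0.982. Then 42 x² + x − 1.138 = 0, giving x = 0.153 V (positive root), so V_GS = 1.14 V.
I_D = (V_DD − V_GS)/R = (2.12 − 1.14) / 44.2 = 0.0223 mA.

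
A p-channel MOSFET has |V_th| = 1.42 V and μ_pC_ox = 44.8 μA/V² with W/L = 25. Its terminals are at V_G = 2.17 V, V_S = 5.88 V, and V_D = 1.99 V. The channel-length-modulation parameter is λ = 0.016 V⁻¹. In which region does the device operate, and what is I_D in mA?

Saturation; I_D = 3.12 mA

V_SG = V_S − V_G = 5.88 − 2.17 = 3.71 V; V_SD = V_S − V_D = 5.88 − 1.99 = 3.89 V.
k_p = μ_pC_ox · (W/L) = 1.12 mA/V².
V_ov = V_SG − |V_th| = 3.71 − 1.42 = 2.29 V.
Since V_SD = 3.89 V ≥ V_ov = 2.29 V, the device is in saturation.
I_D = ½ k_p V_ov² (1 + λ V_SD) = 0.5 × 1.12 × 2.29² × (1 + 0.016 × 3.89) = 3.12 mA.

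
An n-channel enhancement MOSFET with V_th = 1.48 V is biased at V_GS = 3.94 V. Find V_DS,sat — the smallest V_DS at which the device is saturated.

The boundary between triode and saturation is V_DS = V_GS − V_th = V_ov.
V_ov = 3.94 − 1.48 = 2.46 V.

V_DS,sat = 2.46 V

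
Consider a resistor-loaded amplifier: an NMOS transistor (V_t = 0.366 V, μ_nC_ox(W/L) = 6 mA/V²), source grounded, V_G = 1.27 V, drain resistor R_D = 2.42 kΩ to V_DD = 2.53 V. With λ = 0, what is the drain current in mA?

I_D = 0.963 mA

V_GS = V_G = 1.27 V, so V_ov = 1.27 − 0.366 = 0.904 V.
Assume saturation: I_D = ½ k_n V_ov² = 0.5 × 6 × 0.904² = 2.45 mA, giving V_DS = V_DD − I_D R_D = 2.53 − 2.45 × 2.42 = -3.4 V.
But -3.4 V < V_ov = 0.904 V, so the device is actually in triode.
In triode I_D = k_n[V_ov V_DS − ½ V_DS²] and I_D = (V_DD − V_DS)/R_D. Equating: 7.26 V_DS² − 14.13 V_DS + 2.53 = 0, giving V_DS = 0.2 V (the root below V_ov).
I_D = (2.53 − 0.2) / 2.42 = 0.963 mA.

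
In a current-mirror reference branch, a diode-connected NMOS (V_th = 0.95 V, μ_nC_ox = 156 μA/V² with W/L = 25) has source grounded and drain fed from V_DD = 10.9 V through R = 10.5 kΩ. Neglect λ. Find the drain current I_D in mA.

With gate tied to drain, V_GS = V_DS ≥ V_GS − V_th, so the device is in saturation.
k_n = μ_nC_ox · (W/L) = 3.9 mA/V².
KCL at the drain: ½ k_n (V_GS − V_th)² = (V_DD − V_GS)/R.
Let x = V_GS − 0.95. Then 20.5 x² + x − 9.95 = 0, giving x = 0.673 V (positive root), so V_GS = 1.62 V.
I_D = (V_DD − V_GS)/R = (10.9 − 1.62) / 10.5 = 0.884 mA.

I_D = 0.884 mA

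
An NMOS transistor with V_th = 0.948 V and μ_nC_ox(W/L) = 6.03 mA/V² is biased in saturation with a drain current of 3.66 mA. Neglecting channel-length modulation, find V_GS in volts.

V_GS = 2.05 V

In saturation I_D = ½ k_n (V_GS − V_th)², so V_GS − V_th = √(2 I_D / k_n) = √(2 × 3.66 / 6.03) = 1.1 V.
V_GS = 0.948 + 1.1 = 2.05 V.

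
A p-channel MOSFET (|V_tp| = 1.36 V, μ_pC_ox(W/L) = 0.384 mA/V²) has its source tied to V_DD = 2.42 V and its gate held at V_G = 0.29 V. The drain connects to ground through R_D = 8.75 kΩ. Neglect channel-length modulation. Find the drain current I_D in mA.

V_SG = V_DD − V_G = 2.42 − 0.29 = 2.13 V, so V_ov = 2.13 − 1.36 = 0.77 V.
Assume saturation: I_D = ½ k_p V_ov² = 0.5 × 0.384 × 0.77² = 0.114 mA, giving V_SD = V_DD − I_D R_D = 2.42 − 0.114 × 8.75 = 1.42 V.
V_SD = 1.42 V ≥ V_ov = 0.77 V, confirming saturation.

I_D = 0.114 mA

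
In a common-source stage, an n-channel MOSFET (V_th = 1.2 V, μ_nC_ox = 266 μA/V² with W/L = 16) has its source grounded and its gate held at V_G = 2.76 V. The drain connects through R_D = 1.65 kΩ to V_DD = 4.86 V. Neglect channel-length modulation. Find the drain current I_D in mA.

I_D = 2.66 mA

V_GS = V_G = 2.76 V, so V_ov = 2.76 − 1.2 = 1.56 V.
k_n = μ_nC_ox · (W/L) = 4.256 mA/V².
Assume saturation: I_D = ½ k_n V_ov² = 0.5 × 4.256 × 1.56² = 5.18 mA, giving V_DS = V_DD − I_D R_D = 4.86 − 5.18 × 1.65 = -3.68 V.
But -3.68 V < V_ov = 1.56 V, so the device is actually in triode.
In triode I_D = k_n[V_ov V_DS − ½ V_DS²] and I_D = (V_DD − V_DS)/R_D. Equating: 3.51 V_DS² − 11.95 V_DS + 4.86 = 0, giving V_DS = 0.472 V (the root below V_ov).
I_D = (4.86 − 0.472) / 1.65 = 2.66 mA.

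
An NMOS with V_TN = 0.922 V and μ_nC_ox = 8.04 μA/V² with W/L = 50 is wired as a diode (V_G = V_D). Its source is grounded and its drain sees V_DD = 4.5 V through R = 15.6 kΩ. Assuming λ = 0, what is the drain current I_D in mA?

With gate tied to drain, V_GS = V_DS ≥ V_GS − V_TN, so the device is in saturation.
k_n = μ_nC_ox · (W/L) = 0.402 mA/V².
KCL at the drain: ½ k_n (V_GS − V_TN)² = (V_DD − V_GS)/R.
Let x = V_GS − 0.922. Then 3.14 x² + x − 3.578 = 0, giving x = 0.921 V (positive root), so V_GS = 1.84 V.
I_D = (V_DD − V_GS)/R = (4.5 − 1.84) / 15.6 = 0.17 mA.

I_D = 0.170 mA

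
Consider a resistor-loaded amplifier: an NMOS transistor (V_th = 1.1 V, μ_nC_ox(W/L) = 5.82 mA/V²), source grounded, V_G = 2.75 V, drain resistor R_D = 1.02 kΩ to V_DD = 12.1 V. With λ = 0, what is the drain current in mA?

I_D = 7.92 mA

V_GS = V_G = 2.75 V, so V_ov = 2.75 − 1.1 = 1.65 V.
Assume saturation: I_D = ½ k_n V_ov² = 0.5 × 5.82 × 1.65² = 7.92 mA, giving V_DS = V_DD − I_D R_D = 12.1 − 7.92 × 1.02 = 4.02 V.
V_DS = 4.02 V ≥ V_ov = 1.65 V, confirming saturation.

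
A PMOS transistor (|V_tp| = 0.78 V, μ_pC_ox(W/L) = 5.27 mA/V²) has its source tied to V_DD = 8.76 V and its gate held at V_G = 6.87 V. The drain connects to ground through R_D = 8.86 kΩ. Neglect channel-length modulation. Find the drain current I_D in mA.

I_D = 0.968 mA

V_SG = V_DD − V_G = 8.76 − 6.87 = 1.89 V, so V_ov = 1.89 − 0.78 = 1.11 V.
Assume saturation: I_D = ½ k_p V_ov² = 0.5 × 5.27 × 1.11² = 3.25 mA, giving V_SD = V_DD − I_D R_D = 8.76 − 3.25 × 8.86 = -20 V.
But -20 V < V_ov = 1.11 V, so the device is actually in triode.
In triode I_D = k_p[V_ov V_SD − ½ V_SD²] and I_D = (V_DD − V_SD)/R_D. Equating: 23.3 V_SD² − 52.83 V_SD + 8.76 = 0, giving V_SD = 0.18 V (the root below V_ov).
I_D = (8.76 − 0.18) / 8.86 = 0.968 mA.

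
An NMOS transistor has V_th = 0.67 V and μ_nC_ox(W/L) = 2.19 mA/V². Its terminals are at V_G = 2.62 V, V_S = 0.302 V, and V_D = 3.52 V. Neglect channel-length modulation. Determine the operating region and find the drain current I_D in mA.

V_GS = V_G − V_S = 2.62 − 0.302 = 2.32 V; V_DS = V_D − V_S = 3.52 − 0.302 = 3.22 V.
V_ov = V_GS − V_th = 2.32 − 0.67 = 1.65 V.
Since V_DS = 3.22 V ≥ V_ov = 1.65 V, the device is in saturation.
I_D = ½ k_n V_ov² = 0.5 × 2.19 × 1.65² = 2.97 mA.

Saturation; I_D = 2.97 mA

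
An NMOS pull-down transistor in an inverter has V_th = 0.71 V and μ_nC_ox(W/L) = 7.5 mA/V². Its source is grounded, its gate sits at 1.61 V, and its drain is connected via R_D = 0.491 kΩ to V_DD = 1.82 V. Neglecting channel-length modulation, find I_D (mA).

V_GS = V_G = 1.61 V, so V_ov = 1.61 − 0.71 = 0.9 V.
Assume saturation: I_D = ½ k_n V_ov² = 0.5 × 7.5 × 0.9² = 3.04 mA, giving V_DS = V_DD − I_D R_D = 1.82 − 3.04 × 0.491 = 0.329 V.
But 0.329 V < V_ov = 0.9 V, so the device is actually in triode.
In triode I_D = k_n[V_ov V_DS − ½ V_DS²] and I_D = (V_DD − V_DS)/R_D. Equating: 1.84 V_DS² − 4.314 V_DS + 1.82 = 0, giving V_DS = 0.552 V (the root below V_ov).
I_D = (1.82 − 0.552) / 0.491 = 2.58 mA.

I_D = 2.58 mA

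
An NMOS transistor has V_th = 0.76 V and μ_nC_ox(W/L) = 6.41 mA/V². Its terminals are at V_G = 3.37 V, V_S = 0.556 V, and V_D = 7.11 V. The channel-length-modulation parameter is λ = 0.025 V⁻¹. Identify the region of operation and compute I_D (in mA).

V_GS = V_G − V_S = 3.37 − 0.556 = 2.81 V; V_DS = V_D − V_S = 7.11 − 0.556 = 6.55 V.
V_ov = V_GS − V_th = 2.81 − 0.76 = 2.05 V.
Since V_DS = 6.55 V ≥ V_ov = 2.05 V, the device is in saturation.
I_D = ½ k_n V_ov² (1 + λ V_DS) = 0.5 × 6.41 × 2.05² × (1 + 0.025 × 6.55) = 15.7 mA.

Saturation; I_D = 15.7 mA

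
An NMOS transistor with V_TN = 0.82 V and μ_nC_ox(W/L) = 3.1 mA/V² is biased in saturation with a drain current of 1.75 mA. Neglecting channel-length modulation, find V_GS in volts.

In saturation I_D = ½ k_n (V_GS − V_TN)², so V_GS − V_TN = √(2 I_D / k_n) = √(2 × 1.75 / 3.1) = 1.06 V.
V_GS = 0.82 + 1.06 = 1.88 V.

V_GS = 1.88 V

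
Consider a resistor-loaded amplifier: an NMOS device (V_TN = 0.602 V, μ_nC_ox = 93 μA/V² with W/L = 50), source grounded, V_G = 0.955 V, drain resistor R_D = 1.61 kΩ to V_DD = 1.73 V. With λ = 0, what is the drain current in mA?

I_D = 0.290 mA

V_GS = V_G = 0.955 V, so V_ov = 0.955 − 0.602 = 0.353 V.
k_n = μ_nC_ox · (W/L) = 4.65 mA/V².
Assume saturation: I_D = ½ k_n V_ov² = 0.5 × 4.65 × 0.353² = 0.29 mA, giving V_DS = V_DD − I_D R_D = 1.73 − 0.29 × 1.61 = 1.26 V.
V_DS = 1.26 V ≥ V_ov = 0.353 V, confirming saturation.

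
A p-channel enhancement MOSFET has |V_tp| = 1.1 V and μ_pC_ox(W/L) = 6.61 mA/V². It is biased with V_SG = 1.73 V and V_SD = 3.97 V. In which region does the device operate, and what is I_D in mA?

V_ov = V_SG − |V_tp| = 1.73 − 1.1 = 0.63 V.
Since V_SD = 3.97 V ≥ V_ov = 0.63 V, the device is in saturation.
I_D = ½ k_p V_ov² = 0.5 × 6.61 × 0.63² = 1.31 mA.

Saturation; I_D = 1.31 mA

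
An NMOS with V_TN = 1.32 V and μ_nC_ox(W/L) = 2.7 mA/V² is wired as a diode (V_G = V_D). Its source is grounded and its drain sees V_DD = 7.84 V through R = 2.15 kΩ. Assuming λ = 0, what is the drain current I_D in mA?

With gate tied to drain, V_GS = V_DS ≥ V_GS − V_TN, so the device is in saturation.
KCL at the drain: ½ k_n (V_GS − V_TN)² = (V_DD − V_GS)/R.
Let x = V_GS − 1.32. Then 2.9 x² + x − 6.52 = 0, giving x = 1.34 V (positive root), so V_GS = 2.66 V.
I_D = (V_DD − V_GS)/R = (7.84 − 2.66) / 2.15 = 2.41 mA.

I_D = 2.41 mA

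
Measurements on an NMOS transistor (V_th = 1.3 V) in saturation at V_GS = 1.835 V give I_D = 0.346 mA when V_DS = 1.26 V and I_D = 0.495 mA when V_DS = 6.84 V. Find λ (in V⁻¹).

With V_GS fixed, I_D ∝ (1 + λ V_DS) in saturation, so I_D2/I_D1 = (1 + λ V_DS2)/(1 + λ V_DS1).
0.495/0.346 = 1.431 = (1 + 6.84 λ)/(1 + 1.26 λ).
Solving: λ (I_D1 V_DS2 − I_D2 V_DS1) = I_D2 − I_D1, so λ = (0.495 − 0.346) / (0.346 × 6.84 − 0.495 × 1.26) = 0.149 / 1.74 = 0.0855 V⁻¹.

λ = 0.0855 V⁻¹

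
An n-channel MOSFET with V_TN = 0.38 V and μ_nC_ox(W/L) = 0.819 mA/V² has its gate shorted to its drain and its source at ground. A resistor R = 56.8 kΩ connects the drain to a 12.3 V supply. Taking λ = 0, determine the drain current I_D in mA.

With gate tied to drain, V_GS = V_DS ≥ V_GS − V_TN, so the device is in saturation.
KCL at the drain: ½ k_n (V_GS − V_TN)² = (V_DD − V_GS)/R.
Let x = V_GS − 0.38. Then 23.3 x² + x − 11.92 = 0, giving x = 0.695 V (positive root), so V_GS = 1.07 V.
I_D = (V_DD − V_GS)/R = (12.3 − 1.07) / 56.8 = 0.198 mA.

I_D = 0.198 mA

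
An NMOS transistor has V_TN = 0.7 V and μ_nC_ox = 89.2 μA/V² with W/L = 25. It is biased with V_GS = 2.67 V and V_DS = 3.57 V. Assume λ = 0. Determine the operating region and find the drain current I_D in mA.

Saturation; I_D = 4.33 mA

k_n = μ_nC_ox · (W/L) = 2.23 mA/V².
V_ov = V_GS − V_TN = 2.67 − 0.7 = 1.97 V.
Since V_DS = 3.57 V ≥ V_ov = 1.97 V, the device is in saturation.
I_D = ½ k_n V_ov² = 0.5 × 2.23 × 1.97² = 4.33 mA.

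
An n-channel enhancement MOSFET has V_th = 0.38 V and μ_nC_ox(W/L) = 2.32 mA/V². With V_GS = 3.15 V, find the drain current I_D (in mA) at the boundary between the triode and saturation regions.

At the boundary V_DS = V_ov = V_GS − V_th = 3.15 − 0.38 = 2.77 V.
I_D = ½ k_n V_ov² = 0.5 × 2.32 × 2.77² = 8.9 mA.

I_D = 8.90 mA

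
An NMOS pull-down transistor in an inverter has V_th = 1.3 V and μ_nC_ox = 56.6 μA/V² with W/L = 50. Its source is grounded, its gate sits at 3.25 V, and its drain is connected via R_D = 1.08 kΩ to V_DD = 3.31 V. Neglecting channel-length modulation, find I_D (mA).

V_GS = V_G = 3.25 V, so V_ov = 3.25 − 1.3 = 1.95 V.
k_n = μ_nC_ox · (W/L) = 2.83 mA/V².
Assume saturation: I_D = ½ k_n V_ov² = 0.5 × 2.83 × 1.95² = 5.38 mA, giving V_DS = V_DD − I_D R_D = 3.31 − 5.38 × 1.08 = -2.5 V.
But -2.5 V < V_ov = 1.95 V, so the device is actually in triode.
In triode I_D = k_n[V_ov V_DS − ½ V_DS²] and I_D = (V_DD − V_DS)/R_D. Equating: 1.53 V_DS² − 6.96 V_DS + 3.31 = 0, giving V_DS = 0.539 V (the root below V_ov).
I_D = (3.31 − 0.539) / 1.08 = 2.57 mA.

I_D = 2.57 mA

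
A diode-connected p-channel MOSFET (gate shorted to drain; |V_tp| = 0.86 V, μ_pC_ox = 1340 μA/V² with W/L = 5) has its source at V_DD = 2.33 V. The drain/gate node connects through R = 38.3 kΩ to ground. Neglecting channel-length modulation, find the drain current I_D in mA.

I_D = 0.0357 mA

With gate tied to drain, V_SG = V_SD ≥ V_SG − |V_tp|, so the device is in saturation.
k_p = μ_pC_ox · (W/L) = 6.7 mA/V².
KCL at the drain: ½ k_p (V_SG − |V_tp|)² = (V_DD − V_SG)/R.
Let x = V_SG − 0.86. Then 128 x² + x − 1.47 = 0, giving x = 0.103 V (positive root), so V_SG = 0.963 V.
I_D = (V_DD − V_SG)/R = (2.33 − 0.963) / 38.3 = 0.0357 mA.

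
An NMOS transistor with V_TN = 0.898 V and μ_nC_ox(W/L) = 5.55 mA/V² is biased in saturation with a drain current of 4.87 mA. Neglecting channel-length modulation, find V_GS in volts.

In saturation I_D = ½ k_n (V_GS − V_TN)², so V_GS − V_TN = √(2 I_D / k_n) = √(2 × 4.87 / 5.55) = 1.32 V.
V_GS = 0.898 + 1.32 = 2.22 V.

V_GS = 2.22 V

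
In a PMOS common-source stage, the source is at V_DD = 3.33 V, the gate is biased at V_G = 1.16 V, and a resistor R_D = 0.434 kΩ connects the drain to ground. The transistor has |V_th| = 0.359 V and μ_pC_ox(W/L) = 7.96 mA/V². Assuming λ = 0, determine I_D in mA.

V_SG = V_DD − V_G = 3.33 − 1.16 = 2.17 V, so V_ov = 2.17 − 0.359 = 1.81 V.
Assume saturation: I_D = ½ k_p V_ov² = 0.5 × 7.96 × 1.81² = 13.1 mA, giving V_SD = V_DD − I_D R_D = 3.33 − 13.1 × 0.434 = -2.34 V.
But -2.34 V < V_ov = 1.81 V, so the device is actually in triode.
In triode I_D = k_p[V_ov V_SD − ½ V_SD²] and I_D = (V_DD − V_SD)/R_D. Equating: 1.73 V_SD² − 7.256 V_SD + 3.33 = 0, giving V_SD = 0.524 V (the root below V_ov).
I_D = (3.33 − 0.524) / 0.434 = 6.46 mA.

I_D = 6.46 mA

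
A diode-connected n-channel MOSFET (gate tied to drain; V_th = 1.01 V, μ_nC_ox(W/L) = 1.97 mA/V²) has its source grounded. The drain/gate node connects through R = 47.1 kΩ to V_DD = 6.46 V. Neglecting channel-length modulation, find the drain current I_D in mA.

With gate tied to drain, V_GS = V_DS ≥ V_GS − V_th, so the device is in saturation.
KCL at the drain: ½ k_n (V_GS − V_th)² = (V_DD − V_GS)/R.
Let x = V_GS − 1.01. Then 46.4 x² + x − 5.45 = 0, giving x = 0.332 V (positive root), so V_GS = 1.34 V.
I_D = (V_DD − V_GS)/R = (6.46 − 1.34) / 47.1 = 0.109 mA.

I_D = 0.109 mA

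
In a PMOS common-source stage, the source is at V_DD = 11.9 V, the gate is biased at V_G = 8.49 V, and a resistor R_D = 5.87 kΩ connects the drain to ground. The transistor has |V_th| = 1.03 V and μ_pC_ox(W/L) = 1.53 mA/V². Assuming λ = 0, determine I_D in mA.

V_SG = V_DD − V_G = 11.9 − 8.49 = 3.41 V, so V_ov = 3.41 − 1.03 = 2.38 V.
Assume saturation: I_D = ½ k_p V_ov² = 0.5 × 1.53 × 2.38² = 4.33 mA, giving V_SD = V_DD − I_D R_D = 11.9 − 4.33 × 5.87 = -13.5 V.
But -13.5 V < V_ov = 2.38 V, so the device is actually in triode.
In triode I_D = k_p[V_ov V_SD − ½ V_SD²] and I_D = (V_DD − V_SD)/R_D. Equating: 4.49 V_SD² − 22.38 V_SD + 11.9 = 0, giving V_SD = 0.605 V (the root below V_ov).
I_D = (11.9 − 0.605) / 5.87 = 1.92 mA.

I_D = 1.92 mA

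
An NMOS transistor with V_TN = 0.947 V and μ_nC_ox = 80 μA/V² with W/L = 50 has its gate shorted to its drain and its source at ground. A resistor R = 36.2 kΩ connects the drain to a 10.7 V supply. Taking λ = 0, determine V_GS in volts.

V_GS = 1.31 V

With gate tied to drain, V_GS = V_DS ≥ V_GS − V_TN, so the device is in saturation.
k_n = μ_nC_ox · (W/L) = 4 mA/V².
KCL at the drain: ½ k_n (V_GS − V_TN)² = (V_DD − V_GS)/R.
Let x = V_GS − 0.947. Then 72.4 x² + x − 9.753 = 0, giving x = 0.36 V (positive root), so V_GS = 1.31 V.
I_D = (V_DD − V_GS)/R = (10.7 − 1.31) / 36.2 = 0.259 mA.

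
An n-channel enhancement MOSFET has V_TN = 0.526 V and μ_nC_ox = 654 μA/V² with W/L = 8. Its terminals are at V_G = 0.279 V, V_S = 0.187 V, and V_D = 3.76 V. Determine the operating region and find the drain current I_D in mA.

Cutoff; I_D = 0 mA

V_GS = V_G − V_S = 0.279 − 0.187 = 0.092 V; V_DS = V_D − V_S = 3.76 − 0.187 = 3.57 V.
V_GS = 0.092 V < V_TN = 0.526 V, so the transistor is in cutoff.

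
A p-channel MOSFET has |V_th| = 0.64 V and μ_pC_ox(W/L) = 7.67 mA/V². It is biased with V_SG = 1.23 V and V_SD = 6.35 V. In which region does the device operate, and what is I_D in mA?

Saturation; I_D = 1.33 mA

V_ov = V_SG − |V_th| = 1.23 − 0.64 = 0.59 V.
Since V_SD = 6.35 V ≥ V_ov = 0.59 V, the device is in saturation.
I_D = ½ k_p V_ov² = 0.5 × 7.67 × 0.59² = 1.33 mA.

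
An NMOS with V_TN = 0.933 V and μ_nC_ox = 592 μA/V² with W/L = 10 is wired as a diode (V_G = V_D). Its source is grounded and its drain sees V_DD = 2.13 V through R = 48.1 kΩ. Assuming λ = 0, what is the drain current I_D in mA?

With gate tied to drain, V_GS = V_DS ≥ V_GS − V_TN, so the device is in saturation.
k_n = μ_nC_ox · (W/L) = 5.92 mA/V².
KCL at the drain: ½ k_n (V_GS − V_TN)² = (V_DD − V_GS)/R.
Let x = V_GS − 0.933. Then 142 x² + x − 1.197 = 0, giving x = 0.0882 V (positive root), so V_GS = 1.02 V.
I_D = (V_DD − V_GS)/R = (2.13 − 1.02) / 48.1 = 0.0231 mA.

I_D = 0.0231 mA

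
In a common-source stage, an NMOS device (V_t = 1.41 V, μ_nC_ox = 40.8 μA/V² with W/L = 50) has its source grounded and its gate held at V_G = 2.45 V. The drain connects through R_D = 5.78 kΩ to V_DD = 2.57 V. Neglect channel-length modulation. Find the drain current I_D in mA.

V_GS = V_G = 2.45 V, so V_ov = 2.45 − 1.41 = 1.04 V.
k_n = μ_nC_ox · (W/L) = 2.04 mA/V².
Assume saturation: I_D = ½ k_n V_ov² = 0.5 × 2.04 × 1.04² = 1.1 mA, giving V_DS = V_DD − I_D R_D = 2.57 − 1.1 × 5.78 = -3.81 V.
But -3.81 V < V_ov = 1.04 V, so the device is actually in triode.
In triode I_D = k_n[V_ov V_DS − ½ V_DS²] and I_D = (V_DD − V_DS)/R_D. Equating: 5.9 V_DS² − 13.26 V_DS + 2.57 = 0, giving V_DS = 0.214 V (the root below V_ov).
I_D = (2.57 − 0.214) / 5.78 = 0.408 mA.

I_D = 0.408 mA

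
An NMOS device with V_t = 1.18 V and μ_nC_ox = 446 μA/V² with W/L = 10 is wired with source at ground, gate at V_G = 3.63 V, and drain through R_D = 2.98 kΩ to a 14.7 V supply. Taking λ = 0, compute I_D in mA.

I_D = 4.77 mA

V_GS = V_G = 3.63 V, so V_ov = 3.63 − 1.18 = 2.45 V.
k_n = μ_nC_ox · (W/L) = 4.46 mA/V².
Assume saturation: I_D = ½ k_n V_ov² = 0.5 × 4.46 × 2.45² = 13.4 mA, giving V_DS = V_DD − I_D R_D = 14.7 − 13.4 × 2.98 = -25.2 V.
But -25.2 V < V_ov = 2.45 V, so the device is actually in triode.
In triode I_D = k_n[V_ov V_DS − ½ V_DS²] and I_D = (V_DD − V_DS)/R_D. Equating: 6.65 V_DS² − 33.56 V_DS + 14.7 = 0, giving V_DS = 0.484 V (the root below V_ov).
I_D = (14.7 − 0.484) / 2.98 = 4.77 mA.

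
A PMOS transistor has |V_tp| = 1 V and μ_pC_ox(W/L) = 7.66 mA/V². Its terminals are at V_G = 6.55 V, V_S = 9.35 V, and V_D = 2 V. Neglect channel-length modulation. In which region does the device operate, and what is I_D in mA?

Saturation; I_D = 12.4 mA

V_SG = V_S − V_G = 9.35 − 6.55 = 2.8 V; V_SD = V_S − V_D = 9.35 − 2 = 7.35 V.
V_ov = V_SG − |V_tp| = 2.8 − 1 = 1.8 V.
Since V_SD = 7.35 V ≥ V_ov = 1.8 V, the device is in saturation.
I_D = ½ k_p V_ov² = 0.5 × 7.66 × 1.8² = 12.4 mA.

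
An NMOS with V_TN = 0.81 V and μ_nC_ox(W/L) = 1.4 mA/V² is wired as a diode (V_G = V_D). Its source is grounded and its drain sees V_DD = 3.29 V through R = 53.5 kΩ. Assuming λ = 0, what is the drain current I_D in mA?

I_D = 0.0418 mA

With gate tied to drain, V_GS = V_DS ≥ V_GS − V_TN, so the device is in saturation.
KCL at the drain: ½ k_n (V_GS − V_TN)² = (V_DD − V_GS)/R.
Let x = V_GS − 0.81. Then 37.4 x² + x − 2.48 = 0, giving x = 0.244 V (positive root), so V_GS = 1.05 V.
I_D = (V_DD − V_GS)/R = (3.29 − 1.05) / 53.5 = 0.0418 mA.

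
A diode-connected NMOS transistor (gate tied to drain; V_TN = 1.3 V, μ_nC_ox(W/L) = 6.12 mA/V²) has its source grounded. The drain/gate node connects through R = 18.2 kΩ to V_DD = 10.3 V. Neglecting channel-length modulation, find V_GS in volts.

With gate tied to drain, V_GS = V_DS ≥ V_GS − V_TN, so the device is in saturation.
KCL at the drain: ½ k_n (V_GS − V_TN)² = (V_DD − V_GS)/R.
Let x = V_GS − 1.3. Then 55.7 x² + x − 9 = 0, giving x = 0.393 V (positive root), so V_GS = 1.69 V.
I_D = (V_DD − V_GS)/R = (10.3 − 1.69) / 18.2 = 0.473 mA.

V_GS = 1.69 V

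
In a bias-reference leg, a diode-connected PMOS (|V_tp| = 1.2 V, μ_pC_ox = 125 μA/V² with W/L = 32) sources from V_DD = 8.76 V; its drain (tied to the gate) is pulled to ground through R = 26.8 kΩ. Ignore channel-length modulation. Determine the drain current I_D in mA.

I_D = 0.268 mA

With gate tied to drain, V_SG = V_SD ≥ V_SG − |V_tp|, so the device is in saturation.
k_p = μ_pC_ox · (W/L) = 4 mA/V².
KCL at the drain: ½ k_p (V_SG − |V_tp|)² = (V_DD − V_SG)/R.
Let x = V_SG − 1.2. Then 53.6 x² + x − 7.56 = 0, giving x = 0.366 V (positive root), so V_SG = 1.57 V.
I_D = (V_DD − V_SG)/R = (8.76 − 1.57) / 26.8 = 0.268 mA.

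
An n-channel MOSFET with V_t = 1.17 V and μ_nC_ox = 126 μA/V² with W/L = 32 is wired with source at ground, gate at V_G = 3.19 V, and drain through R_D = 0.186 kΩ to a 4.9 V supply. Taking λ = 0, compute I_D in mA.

I_D = 8.23 mA

V_GS = V_G = 3.19 V, so V_ov = 3.19 − 1.17 = 2.02 V.
k_n = μ_nC_ox · (W/L) = 4.032 mA/V².
Assume saturation: I_D = ½ k_n V_ov² = 0.5 × 4.032 × 2.02² = 8.23 mA, giving V_DS = V_DD − I_D R_D = 4.9 − 8.23 × 0.186 = 3.37 V.
V_DS = 3.37 V ≥ V_ov = 2.02 V, confirming saturation.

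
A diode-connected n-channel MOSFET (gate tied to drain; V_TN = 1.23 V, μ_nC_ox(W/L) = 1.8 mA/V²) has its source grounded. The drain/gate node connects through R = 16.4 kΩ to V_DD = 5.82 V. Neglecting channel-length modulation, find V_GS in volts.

With gate tied to drain, V_GS = V_DS ≥ V_GS − V_TN, so the device is in saturation.
KCL at the drain: ½ k_n (V_GS − V_TN)² = (V_DD − V_GS)/R.
Let x = V_GS − 1.23. Then 14.8 x² + x − 4.59 = 0, giving x = 0.525 V (positive root), so V_GS = 1.75 V.
I_D = (V_DD − V_GS)/R = (5.82 − 1.75) / 16.4 = 0.248 mA.

V_GS = 1.75 V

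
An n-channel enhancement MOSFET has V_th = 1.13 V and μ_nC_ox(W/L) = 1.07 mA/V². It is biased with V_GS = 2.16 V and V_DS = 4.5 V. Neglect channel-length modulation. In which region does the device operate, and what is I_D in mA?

V_ov = V_GS − V_th = 2.16 − 1.13 = 1.03 V.
Since V_DS = 4.5 V ≥ V_ov = 1.03 V, the device is in saturation.
I_D = ½ k_n V_ov² = 0.5 × 1.07 × 1.03² = 0.568 mA.

Saturation; I_D = 0.568 mA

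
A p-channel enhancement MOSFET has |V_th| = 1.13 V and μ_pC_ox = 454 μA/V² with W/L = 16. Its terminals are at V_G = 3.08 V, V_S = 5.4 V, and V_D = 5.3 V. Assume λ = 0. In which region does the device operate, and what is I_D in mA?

Triode; I_D = 0.828 mA

V_SG = V_S − V_G = 5.4 − 3.08 = 2.32 V; V_SD = V_S − V_D = 5.4 − 5.3 = 0.1 V.
k_p = μ_pC_ox · (W/L) = 7.264 mA/V².
V_ov = V_SG − |V_th| = 2.32 − 1.13 = 1.19 V.
Since V_SD = 0.1 V < V_ov = 1.19 V, the device is in the triode region.
I_D = k_p [V_ov · V_SD − ½ V_SD²] = 7.264 × [1.19 × 0.1 − 0.5 × 0.1²] = 0.828 mA.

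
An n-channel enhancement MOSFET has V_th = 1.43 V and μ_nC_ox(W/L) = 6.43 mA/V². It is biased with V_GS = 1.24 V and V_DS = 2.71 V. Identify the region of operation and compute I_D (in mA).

Cutoff; I_D = 0 mA

V_GS = 1.24 V < V_th = 1.43 V, so the transistor is in cutoff.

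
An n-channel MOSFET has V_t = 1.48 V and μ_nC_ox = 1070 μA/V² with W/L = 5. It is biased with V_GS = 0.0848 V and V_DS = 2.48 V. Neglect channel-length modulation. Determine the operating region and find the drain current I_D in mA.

V_GS = 0.0848 V < V_t = 1.48 V, so the transistor is in cutoff.

Cutoff; I_D = 0 mA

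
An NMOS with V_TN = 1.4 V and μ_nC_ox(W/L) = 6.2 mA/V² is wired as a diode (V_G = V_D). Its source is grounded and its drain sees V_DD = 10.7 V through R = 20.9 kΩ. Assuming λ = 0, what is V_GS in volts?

With gate tied to drain, V_GS = V_DS ≥ V_GS − V_TN, so the device is in saturation.
KCL at the drain: ½ k_n (V_GS − V_TN)² = (V_DD − V_GS)/R.
Let x = V_GS − 1.4. Then 64.8 x² + x − 9.3 = 0, giving x = 0.371 V (positive root), so V_GS = 1.77 V.
I_D = (V_DD − V_GS)/R = (10.7 − 1.77) / 20.9 = 0.427 mA.

V_GS = 1.77 V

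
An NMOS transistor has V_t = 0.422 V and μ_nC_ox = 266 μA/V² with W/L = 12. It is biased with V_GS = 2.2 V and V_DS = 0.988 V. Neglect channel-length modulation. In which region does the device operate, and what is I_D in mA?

k_n = μ_nC_ox · (W/L) = 3.192 mA/V².
V_ov = V_GS − V_t = 2.2 − 0.422 = 1.78 V.
Since V_DS = 0.988 V < V_ov = 1.78 V, the device is in the triode region.
I_D = k_n [V_ov · V_DS − ½ V_DS²] = 3.192 × [1.78 × 0.988 − 0.5 × 0.988²] = 4.05 mA.

Triode; I_D = 4.05 mA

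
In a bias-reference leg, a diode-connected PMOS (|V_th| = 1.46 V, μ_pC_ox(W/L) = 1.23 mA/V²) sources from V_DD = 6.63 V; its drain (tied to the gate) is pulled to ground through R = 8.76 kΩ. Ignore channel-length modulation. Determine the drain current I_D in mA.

I_D = 0.488 mA

With gate tied to drain, V_SG = V_SD ≥ V_SG − |V_th|, so the device is in saturation.
KCL at the drain: ½ k_p (V_SG − |V_th|)² = (V_DD − V_SG)/R.
Let x = V_SG − 1.46. Then 5.39 x² + x − 5.17 = 0, giving x = 0.891 V (positive root), so V_SG = 2.35 V.
I_D = (V_DD − V_SG)/R = (6.63 − 2.35) / 8.76 = 0.488 mA.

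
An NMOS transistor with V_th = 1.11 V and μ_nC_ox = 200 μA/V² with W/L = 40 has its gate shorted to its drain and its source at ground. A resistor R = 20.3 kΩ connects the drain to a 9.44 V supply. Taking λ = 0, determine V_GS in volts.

With gate tied to drain, V_GS = V_DS ≥ V_GS − V_th, so the device is in saturation.
k_n = μ_nC_ox · (W/L) = 8 mA/V².
KCL at the drain: ½ k_n (V_GS − V_th)² = (V_DD − V_GS)/R.
Let x = V_GS − 1.11. Then 81.2 x² + x − 8.33 = 0, giving x = 0.314 V (positive root), so V_GS = 1.42 V.
I_D = (V_DD − V_GS)/R = (9.44 − 1.42) / 20.3 = 0.395 mA.

V_GS = 1.42 V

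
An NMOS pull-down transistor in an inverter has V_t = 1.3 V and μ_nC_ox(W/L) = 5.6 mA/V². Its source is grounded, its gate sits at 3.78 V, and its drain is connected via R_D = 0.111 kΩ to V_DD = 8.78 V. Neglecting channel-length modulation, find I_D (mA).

V_GS = V_G = 3.78 V, so V_ov = 3.78 − 1.3 = 2.48 V.
Assume saturation: I_D = ½ k_n V_ov² = 0.5 × 5.6 × 2.48² = 17.2 mA, giving V_DS = V_DD − I_D R_D = 8.78 − 17.2 × 0.111 = 6.87 V.
V_DS = 6.87 V ≥ V_ov = 2.48 V, confirming saturation.

I_D = 17.2 mA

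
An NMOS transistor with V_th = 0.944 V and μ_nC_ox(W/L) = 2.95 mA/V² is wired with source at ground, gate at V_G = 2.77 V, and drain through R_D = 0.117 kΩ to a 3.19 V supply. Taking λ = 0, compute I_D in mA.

V_GS = V_G = 2.77 V, so V_ov = 2.77 − 0.944 = 1.83 V.
Assume saturation: I_D = ½ k_n V_ov² = 0.5 × 2.95 × 1.83² = 4.92 mA, giving V_DS = V_DD − I_D R_D = 3.19 − 4.92 × 0.117 = 2.61 V.
V_DS = 2.61 V ≥ V_ov = 1.83 V, confirming saturation.

I_D = 4.92 mA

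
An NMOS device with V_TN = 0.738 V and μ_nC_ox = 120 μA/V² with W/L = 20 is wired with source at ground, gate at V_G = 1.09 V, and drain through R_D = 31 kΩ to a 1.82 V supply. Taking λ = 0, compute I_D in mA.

V_GS = V_G = 1.09 V, so V_ov = 1.09 − 0.738 = 0.352 V.
k_n = μ_nC_ox · (W/L) = 2.4 mA/V².
Assume saturation: I_D = ½ k_n V_ov² = 0.5 × 2.4 × 0.352² = 0.149 mA, giving V_DS = V_DD − I_D R_D = 1.82 − 0.149 × 31 = -2.79 V.
But -2.79 V < V_ov = 0.352 V, so the device is actually in triode.
In triode I_D = k_n[V_ov V_DS − ½ V_DS²] and I_D = (V_DD − V_DS)/R_D. Equating: 37.2 V_DS² − 27.19 V_DS + 1.82 = 0, giving V_DS = 0.0745 V (the root below V_ov).
I_D = (1.82 − 0.0745) / 31 = 0.0563 mA.

I_D = 0.0563 mA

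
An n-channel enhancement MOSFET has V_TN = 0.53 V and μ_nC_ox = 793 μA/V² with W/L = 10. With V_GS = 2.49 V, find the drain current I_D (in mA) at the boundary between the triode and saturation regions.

At the boundary V_DS = V_ov = V_GS − V_TN = 2.49 − 0.53 = 1.96 V.
k_n = μ_nC_ox · (W/L) = 7.93 mA/V².
I_D = ½ k_n V_ov² = 0.5 × 7.93 × 1.96² = 15.2 mA.

I_D = 15.2 mA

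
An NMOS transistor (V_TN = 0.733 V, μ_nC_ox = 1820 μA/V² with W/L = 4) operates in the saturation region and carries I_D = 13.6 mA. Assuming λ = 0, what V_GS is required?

V_GS = 2.67 V

k_n = μ_nC_ox · (W/L) = 7.28 mA/V².
In saturation I_D = ½ k_n (V_GS − V_TN)², so V_GS − V_TN = √(2 I_D / k_n) = √(2 × 13.6 / 7.28) = 1.93 V.
V_GS = 0.733 + 1.93 = 2.67 V.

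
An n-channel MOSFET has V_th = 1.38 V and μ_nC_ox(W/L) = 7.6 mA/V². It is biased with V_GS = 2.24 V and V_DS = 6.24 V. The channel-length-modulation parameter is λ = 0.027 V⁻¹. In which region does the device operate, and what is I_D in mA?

V_ov = V_GS − V_th = 2.24 − 1.38 = 0.86 V.
Since V_DS = 6.24 V ≥ V_ov = 0.86 V, the device is in saturation.
I_D = ½ k_n V_ov² (1 + λ V_DS) = 0.5 × 7.6 × 0.86² × (1 + 0.027 × 6.24) = 3.28 mA.

Saturation; I_D = 3.28 mA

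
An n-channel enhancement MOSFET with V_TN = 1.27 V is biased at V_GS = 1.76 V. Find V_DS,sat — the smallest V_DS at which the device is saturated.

The boundary between triode and saturation is V_DS = V_GS − V_TN = V_ov.
V_ov = 1.76 − 1.27 = 0.49 V.

V_DS,sat = 0.490 V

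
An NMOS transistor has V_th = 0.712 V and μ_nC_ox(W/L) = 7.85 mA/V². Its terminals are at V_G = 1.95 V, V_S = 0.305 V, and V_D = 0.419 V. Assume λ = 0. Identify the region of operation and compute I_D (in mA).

Triode; I_D = 0.784 mA

V_GS = V_G − V_S = 1.95 − 0.305 = 1.65 V; V_DS = V_D − V_S = 0.419 − 0.305 = 0.114 V.
V_ov = V_GS − V_th = 1.65 − 0.712 = 0.933 V.
Since V_DS = 0.114 V < V_ov = 0.933 V, the device is in the triode region.
I_D = k_n [V_ov · V_DS − ½ V_DS²] = 7.85 × [0.933 × 0.114 − 0.5 × 0.114²] = 0.784 mA.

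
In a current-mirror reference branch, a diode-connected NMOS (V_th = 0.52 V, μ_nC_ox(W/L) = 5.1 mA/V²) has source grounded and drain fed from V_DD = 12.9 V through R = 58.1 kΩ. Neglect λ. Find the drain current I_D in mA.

I_D = 0.208 mA

With gate tied to drain, V_GS = V_DS ≥ V_GS − V_th, so the device is in saturation.
KCL at the drain: ½ k_n (V_GS − V_th)² = (V_DD − V_GS)/R.
Let x = V_GS − 0.52. Then 148 x² + x − 12.38 = 0, giving x = 0.286 V (positive root), so V_GS = 0.806 V.
I_D = (V_DD − V_GS)/R = (12.9 − 0.806) / 58.1 = 0.208 mA.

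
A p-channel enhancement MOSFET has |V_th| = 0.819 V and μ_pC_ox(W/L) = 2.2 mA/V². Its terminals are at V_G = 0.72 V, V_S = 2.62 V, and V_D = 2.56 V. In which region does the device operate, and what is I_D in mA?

Triode; I_D = 0.139 mA

V_SG = V_S − V_G = 2.62 − 0.72 = 1.9 V; V_SD = V_S − V_D = 2.62 − 2.56 = 0.06 V.
V_ov = V_SG − |V_th| = 1.9 − 0.819 = 1.08 V.
Since V_SD = 0.06 V < V_ov = 1.08 V, the device is in the triode region.
I_D = k_p [V_ov · V_SD − ½ V_SD²] = 2.2 × [1.08 × 0.06 − 0.5 × 0.06²] = 0.139 mA.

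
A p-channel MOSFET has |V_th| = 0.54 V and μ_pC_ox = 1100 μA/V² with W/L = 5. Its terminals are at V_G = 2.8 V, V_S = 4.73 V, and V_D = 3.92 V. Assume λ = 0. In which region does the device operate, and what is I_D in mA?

Triode; I_D = 4.39 mA

V_SG = V_S − V_G = 4.73 − 2.8 = 1.93 V; V_SD = V_S − V_D = 4.73 − 3.92 = 0.81 V.
k_p = μ_pC_ox · (W/L) = 5.5 mA/V².
V_ov = V_SG − |V_th| = 1.93 − 0.54 = 1.39 V.
Since V_SD = 0.81 V < V_ov = 1.39 V, the device is in the triode region.
I_D = k_p [V_ov · V_SD − ½ V_SD²] = 5.5 × [1.39 × 0.81 − 0.5 × 0.81²] = 4.39 mA.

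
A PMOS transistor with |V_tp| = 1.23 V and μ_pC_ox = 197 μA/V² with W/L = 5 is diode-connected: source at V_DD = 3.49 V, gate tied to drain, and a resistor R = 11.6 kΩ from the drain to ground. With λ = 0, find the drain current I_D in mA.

With gate tied to drain, V_SG = V_SD ≥ V_SG − |V_tp|, so the device is in saturation.
k_p = μ_pC_ox · (W/L) = 0.985 mA/V².
KCL at the drain: ½ k_p (V_SG − |V_tp|)² = (V_DD − V_SG)/R.
Let x = V_SG − 1.23. Then 5.71 x² + x − 2.26 = 0, giving x = 0.547 V (positive root), so V_SG = 1.78 V.
I_D = (V_DD − V_SG)/R = (3.49 − 1.78) / 11.6 = 0.148 mA.

I_D = 0.148 mA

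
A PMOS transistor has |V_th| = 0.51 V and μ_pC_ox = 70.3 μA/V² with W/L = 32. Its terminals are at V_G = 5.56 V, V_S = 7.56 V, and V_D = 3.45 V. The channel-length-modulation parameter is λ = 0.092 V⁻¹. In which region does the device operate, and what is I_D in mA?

Saturation; I_D = 3.44 mA

V_SG = V_S − V_G = 7.56 − 5.56 = 2 V; V_SD = V_S − V_D = 7.56 − 3.45 = 4.11 V.
k_p = μ_pC_ox · (W/L) = 2.25 mA/V².
V_ov = V_SG − |V_th| = 2 − 0.51 = 1.49 V.
Since V_SD = 4.11 V ≥ V_ov = 1.49 V, the device is in saturation.
I_D = ½ k_p V_ov² (1 + λ V_SD) = 0.5 × 2.25 × 1.49² × (1 + 0.092 × 4.11) = 3.44 mA.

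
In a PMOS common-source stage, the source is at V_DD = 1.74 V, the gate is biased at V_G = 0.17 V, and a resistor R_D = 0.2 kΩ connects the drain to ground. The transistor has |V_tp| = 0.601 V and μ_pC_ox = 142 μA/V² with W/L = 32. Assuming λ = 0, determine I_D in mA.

V_SG = V_DD − V_G = 1.74 − 0.17 = 1.57 V, so V_ov = 1.57 − 0.601 = 0.969 V.
k_p = μ_pC_ox · (W/L) = 4.544 mA/V².
Assume saturation: I_D = ½ k_p V_ov² = 0.5 × 4.544 × 0.969² = 2.13 mA, giving V_SD = V_DD − I_D R_D = 1.74 − 2.13 × 0.2 = 1.31 V.
V_SD = 1.31 V ≥ V_ov = 0.969 V, confirming saturation.

I_D = 2.13 mA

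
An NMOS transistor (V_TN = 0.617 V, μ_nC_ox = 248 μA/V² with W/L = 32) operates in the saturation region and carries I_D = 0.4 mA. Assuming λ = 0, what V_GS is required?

k_n = μ_nC_ox · (W/L) = 7.936 mA/V².
In saturation I_D = ½ k_n (V_GS − V_TN)², so V_GS − V_TN = √(2 I_D / k_n) = √(2 × 0.4 / 7.936) = 0.318 V.
V_GS = 0.617 + 0.318 = 0.935 V.

V_GS = 0.935 V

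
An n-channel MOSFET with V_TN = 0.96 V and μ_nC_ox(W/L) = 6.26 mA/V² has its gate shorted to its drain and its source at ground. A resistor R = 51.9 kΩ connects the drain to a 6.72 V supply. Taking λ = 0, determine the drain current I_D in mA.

With gate tied to drain, V_GS = V_DS ≥ V_GS − V_TN, so the device is in saturation.
KCL at the drain: ½ k_n (V_GS − V_TN)² = (V_DD − V_GS)/R.
Let x = V_GS − 0.96. Then 162 x² + x − 5.76 = 0, giving x = 0.185 V (positive root), so V_GS = 1.15 V.
I_D = (V_DD − V_GS)/R = (6.72 − 1.15) / 51.9 = 0.107 mA.

I_D = 0.107 mA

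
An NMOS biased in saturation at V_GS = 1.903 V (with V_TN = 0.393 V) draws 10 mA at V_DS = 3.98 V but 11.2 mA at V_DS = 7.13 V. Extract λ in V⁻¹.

λ = 0.0449 V⁻¹

With V_GS fixed, I_D ∝ (1 + λ V_DS) in saturation, so I_D2/I_D1 = (1 + λ V_DS2)/(1 + λ V_DS1).
11.2/10 = 1.12 = (1 + 7.13 λ)/(1 + 3.98 λ).
Solving: λ (I_D1 V_DS2 − I_D2 V_DS1) = I_D2 − I_D1, so λ = (11.2 − 10) / (10 × 7.13 − 11.2 × 3.98) = 1.2 / 26.7 = 0.0449 V⁻¹.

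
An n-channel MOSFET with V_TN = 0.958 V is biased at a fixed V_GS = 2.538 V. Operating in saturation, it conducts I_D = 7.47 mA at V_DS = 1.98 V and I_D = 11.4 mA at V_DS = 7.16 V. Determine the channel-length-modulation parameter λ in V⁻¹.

λ = 0.127 V⁻¹

With V_GS fixed, I_D ∝ (1 + λ V_DS) in saturation, so I_D2/I_D1 = (1 + λ V_DS2)/(1 + λ V_DS1).
11.4/7.47 = 1.526 = (1 + 7.16 λ)/(1 + 1.98 λ).
Solving: λ (I_D1 V_DS2 − I_D2 V_DS1) = I_D2 − I_D1, so λ = (11.4 − 7.47) / (7.47 × 7.16 − 11.4 × 1.98) = 3.93 / 30.9 = 0.127 V⁻¹.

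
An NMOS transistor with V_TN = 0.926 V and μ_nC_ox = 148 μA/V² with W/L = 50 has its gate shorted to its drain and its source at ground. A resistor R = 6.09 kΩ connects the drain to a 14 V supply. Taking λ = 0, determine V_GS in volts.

With gate tied to drain, V_GS = V_DS ≥ V_GS − V_TN, so the device is in saturation.
k_n = μ_nC_ox · (W/L) = 7.4 mA/V².
KCL at the drain: ½ k_n (V_GS − V_TN)² = (V_DD − V_GS)/R.
Let x = V_GS − 0.926. Then 22.5 x² + x − 13.07 = 0, giving x = 0.74 V (positive root), so V_GS = 1.67 V.
I_D = (V_DD − V_GS)/R = (14 − 1.67) / 6.09 = 2.03 mA.

V_GS = 1.67 V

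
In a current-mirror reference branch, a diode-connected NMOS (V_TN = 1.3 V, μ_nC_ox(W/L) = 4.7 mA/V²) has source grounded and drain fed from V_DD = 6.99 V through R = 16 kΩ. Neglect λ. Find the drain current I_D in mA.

With gate tied to drain, V_GS = V_DS ≥ V_GS − V_TN, so the device is in saturation.
KCL at the drain: ½ k_n (V_GS − V_TN)² = (V_DD − V_GS)/R.
Let x = V_GS − 1.3. Then 37.6 x² + x − 5.69 = 0, giving x = 0.376 V (positive root), so V_GS = 1.68 V.
I_D = (V_DD − V_GS)/R = (6.99 − 1.68) / 16 = 0.332 mA.

I_D = 0.332 mA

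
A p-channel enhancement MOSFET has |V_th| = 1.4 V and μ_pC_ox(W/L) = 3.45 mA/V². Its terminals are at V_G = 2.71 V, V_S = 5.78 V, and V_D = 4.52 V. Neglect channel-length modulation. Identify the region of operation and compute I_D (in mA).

V_SG = V_S − V_G = 5.78 − 2.71 = 3.07 V; V_SD = V_S − V_D = 5.78 − 4.52 = 1.26 V.
V_ov = V_SG − |V_th| = 3.07 − 1.4 = 1.67 V.
Since V_SD = 1.26 V < V_ov = 1.67 V, the device is in the triode region.
I_D = k_p [V_ov · V_SD − ½ V_SD²] = 3.45 × [1.67 × 1.26 − 0.5 × 1.26²] = 4.52 mA.

Triode; I_D = 4.52 mA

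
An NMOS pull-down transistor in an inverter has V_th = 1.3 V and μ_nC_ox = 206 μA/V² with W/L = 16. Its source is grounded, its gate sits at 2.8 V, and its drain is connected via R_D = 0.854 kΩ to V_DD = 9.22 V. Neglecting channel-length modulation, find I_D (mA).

V_GS = V_G = 2.8 V, so V_ov = 2.8 − 1.3 = 1.5 V.
k_n = μ_nC_ox · (W/L) = 3.296 mA/V².
Assume saturation: I_D = ½ k_n V_ov² = 0.5 × 3.296 × 1.5² = 3.71 mA, giving V_DS = V_DD − I_D R_D = 9.22 − 3.71 × 0.854 = 6.05 V.
V_DS = 6.05 V ≥ V_ov = 1.5 V, confirming saturation.

I_D = 3.71 mA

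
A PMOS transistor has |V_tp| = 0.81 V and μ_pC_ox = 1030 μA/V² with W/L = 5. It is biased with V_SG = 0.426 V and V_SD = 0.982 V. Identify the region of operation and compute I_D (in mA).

Cutoff; I_D = 0 mA

V_SG = 0.426 V < |V_tp| = 0.81 V, so the transistor is in cutoff.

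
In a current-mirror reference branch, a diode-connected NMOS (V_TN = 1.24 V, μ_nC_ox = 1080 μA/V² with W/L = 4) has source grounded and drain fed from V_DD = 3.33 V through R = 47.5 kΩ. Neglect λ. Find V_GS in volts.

With gate tied to drain, V_GS = V_DS ≥ V_GS − V_TN, so the device is in saturation.
k_n = μ_nC_ox · (W/L) = 4.32 mA/V².
KCL at the drain: ½ k_n (V_GS − V_TN)² = (V_DD − V_GS)/R.
Let x = V_GS − 1.24. Then 103 x² + x − 2.09 = 0, giving x = 0.138 V (positive root), so V_GS = 1.38 V.
I_D = (V_DD − V_GS)/R = (3.33 − 1.38) / 47.5 = 0.0411 mA.

V_GS = 1.38 V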